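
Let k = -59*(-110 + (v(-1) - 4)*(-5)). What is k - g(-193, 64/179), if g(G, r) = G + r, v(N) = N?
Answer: 932168/179 ≈ 5207.6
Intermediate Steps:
k = 5015 (k = -59*(-110 + (-1 - 4)*(-5)) = -59*(-110 - 5*(-5)) = -59*(-110 + 25) = -59*(-85) = 5015)
k - g(-193, 64/179) = 5015 - (-193 + 64/179) = 5015 - 1*(-34483/179) = 5015 + 34483/179 = 932168/179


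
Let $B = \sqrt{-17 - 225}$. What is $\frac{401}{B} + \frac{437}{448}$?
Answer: $\frac{437}{448} - \frac{401 i \sqrt{2}}{22} \approx 0.97545 - 25.777 i$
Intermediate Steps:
$B = 11 i \sqrt{2}$ ($B = \sqrt{-242} = 11 i \sqrt{2} \approx 15.556 i$)
$\frac{401}{B} + \frac{437}{448} = \frac{401}{11 i \sqrt{2}} + \frac{437}{448} = 401 \left(- \frac{i \sqrt{2}}{22}\right) + 437 \cdot \frac{1}{448} = - \frac{401 i \sqrt{2}}{22} + \frac{437}{448} = \frac{437}{448} - \frac{401 i \sqrt{2}}{22}$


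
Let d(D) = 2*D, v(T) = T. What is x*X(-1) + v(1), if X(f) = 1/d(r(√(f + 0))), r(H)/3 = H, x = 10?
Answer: 1 - 5*I/3 ≈ 1.0 - 1.6667*I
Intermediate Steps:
r(H) = 3*H
X(f) = 1/(6*√f) (X(f) = 1/(2*(3*√(f + 0))) = 1/(2*(3*√f)) = 1/(6*√f))
x*X(-1) + v(1) = 10*(1/(6*√(-1))) + 1 = 10*((-I)/6) + 1 = 10*(-I/6) + 1 = -5*I/3 + 1 = 1 - 5*I/3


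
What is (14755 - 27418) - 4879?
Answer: -17542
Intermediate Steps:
(14755 - 27418) - 4879 = -12663 - 4879 = -17542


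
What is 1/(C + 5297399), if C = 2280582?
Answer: 1/7577981 ≈ 1.3196e-7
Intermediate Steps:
1/(C + 5297399) = 1/(2280582 + 5297399) = 1/7577981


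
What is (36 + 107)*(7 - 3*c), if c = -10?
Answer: 5291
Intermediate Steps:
(36 + 107)*(7 - 3*c) = (36 + 107)*(7 - 3*(-10)) = 143*(7 + 30) = 143*37 = 5291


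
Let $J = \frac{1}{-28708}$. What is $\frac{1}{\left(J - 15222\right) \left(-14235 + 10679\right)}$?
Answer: $\frac{7177}{388486934353} \approx 1.8474 \cdot 10^{-8}$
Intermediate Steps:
$J = - \frac{1}{28708} \approx -3.4834 \cdot 10^{-5}$
$\frac{1}{\left(J - 15222\right) \left(-14235 + 10679\right)} = \frac{1}{\left(- \frac{1}{28708} - 15222\right) \left(-14235 + 10679\right)} = \frac{1}{\left(- \frac{436993177}{28708}\right) \left(-3556\right)} = \frac{1}{\frac{388486934353}{7177}} = \frac{7177}{388486934353}$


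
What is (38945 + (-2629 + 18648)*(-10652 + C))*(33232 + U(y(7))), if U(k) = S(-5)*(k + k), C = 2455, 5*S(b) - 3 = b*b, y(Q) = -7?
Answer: -21760166106864/5 ≈ -4.3520e+12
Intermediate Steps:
S(b) = ⅗ + b²/5 (S(b) = ⅗ + (b*b)/5 = ⅗ + b²/5)
U(k) = 56*k/5 (U(k) = (⅗ + (⅕)*(-5)²)*(k + k) = (⅗ + (⅕)*25)*(2*k) = (⅗ + 5)*(2*k) = 28*(2*k)/5 = 56*k/5)
(38945 + (-2629 + 18648)*(-10652 + C))*(33232 + U(y(7))) = (38945 + (-2629 + 18648)*(-10652 + 2455))*(33232 + (56/5)*(-7)) = (38945 + 16019*(-8197))*(33232 - 392/5) = (38945 - 131307743)*(165768/5) = -131268798*165768/5 = -21760166106864/5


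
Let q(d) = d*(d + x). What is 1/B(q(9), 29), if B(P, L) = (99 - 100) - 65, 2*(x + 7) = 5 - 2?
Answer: -1/66 ≈ -0.015152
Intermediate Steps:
x = -11/2 (x = -7 + (5 - 2)/2 = -7 + (½)*3 = -7 + 3/2 = -11/2 ≈ -5.5000)
q(d) = d*(-11/2 + d) (q(d) = d*(d - 11/2) = d*(-11/2 + d))
B(P, L) = -66 (B(P, L) = -1 - 65 = -66)
1/B(q(9), 29) = 1/(-66) = -1/66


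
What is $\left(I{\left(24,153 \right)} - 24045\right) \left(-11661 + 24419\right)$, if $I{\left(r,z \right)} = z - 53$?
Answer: $-305490310$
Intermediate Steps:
$I{\left(r,z \right)} = -53 + z$ ($I{\left(r,z \right)} = z - 53 = -53 + z$)
$\left(I{\left(24,153 \right)} - 24045\right) \left(-11661 + 24419\right) = \left(\left(-53 + 153\right) - 24045\right) \left(-11661 + 24419\right) = \left(100 - 24045\right) 12758 = \left(-23945\right) 12758 = -305490310$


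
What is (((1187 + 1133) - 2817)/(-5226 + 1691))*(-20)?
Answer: -284/101 ≈ -2.8119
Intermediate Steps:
(((1187 + 1133) - 2817)/(-5226 + 1691))*(-20) = ((2320 - 2817)/(-3535))*(-20) = -497*(-1/3535)*(-20) = (71/505)*(-20) = -284/101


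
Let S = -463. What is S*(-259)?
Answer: 119917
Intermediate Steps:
S*(-259) = -463*(-259) = 119917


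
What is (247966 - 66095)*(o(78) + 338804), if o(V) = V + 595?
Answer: 61741021467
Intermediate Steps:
o(V) = 595 + V
(247966 - 66095)*(o(78) + 338804) = (247966 - 66095)*((595 + 78) + 338804) = 181871*(673 + 338804) = 181871*339477 = 61741021467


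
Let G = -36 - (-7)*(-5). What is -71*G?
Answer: 5041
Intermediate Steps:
G = -71 (G = -36 - 1*35 = -36 - 35 = -71)
-71*G = -71*(-71) = 5041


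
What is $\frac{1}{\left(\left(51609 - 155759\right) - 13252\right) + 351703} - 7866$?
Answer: $- \frac{1843011665}{234301} \approx -7866.0$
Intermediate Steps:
$\frac{1}{\left(\left(51609 - 155759\right) - 13252\right) + 351703} - 7866 = \frac{1}{\left(-104150 - 13252\right) + 351703} - 7866 = \frac{1}{-117402 + 351703} - 7866 = \frac{1}{234301} - 7866 = - \frac{1843011665}{234301}$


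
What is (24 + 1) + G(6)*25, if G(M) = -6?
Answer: -125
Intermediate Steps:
(24 + 1) + G(6)*25 = (24 + 1) - 6*25 = 25 - 150 = -125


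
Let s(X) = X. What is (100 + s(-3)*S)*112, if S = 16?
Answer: 5824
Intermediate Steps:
(100 + s(-3)*S)*112 = (100 - 3*16)*112 = (100 - 48)*112 = 52*112 = 5824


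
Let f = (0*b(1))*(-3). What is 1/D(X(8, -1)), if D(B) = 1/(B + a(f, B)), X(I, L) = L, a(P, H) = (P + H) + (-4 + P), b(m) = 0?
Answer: -6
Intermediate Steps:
f = 0 (f = (0*0)*(-3) = 0*(-3) = 0)
a(P, H) = -4 + H + 2*P (a(P, H) = (H + P) + (-4 + P) = -4 + H + 2*P)
D(B) = 1/(-4 + 2*B) (D(B) = 1/(B + (-4 + B + 2*0)) = 1/(B + (-4 + B + 0)) = 1/(B + (-4 + B)) = 1/(-4 + 2*B))
1/D(X(8, -1)) = 1/(1/(2*(-2 - 1))) = 1/((½)/(-3)) = 1/((½)*(-⅓)) = 1/(-⅙) = -6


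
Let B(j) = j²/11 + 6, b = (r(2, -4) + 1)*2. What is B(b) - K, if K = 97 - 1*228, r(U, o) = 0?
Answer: 1511/11 ≈ 137.36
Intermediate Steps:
b = 2 (b = (0 + 1)*2 = 1*2 = 2)
K = -131 (K = 97 - 228 = -131)
B(j) = 6 + j²/11 (B(j) = j²/11 + 6 = 6 + j²/11)
B(b) - K = (6 + (1/11)*2²) - 1*(-131) = (6 + (1/11)*4) + 131 = (6 + 4/11) + 131 = 70/11 + 131 = 1511/11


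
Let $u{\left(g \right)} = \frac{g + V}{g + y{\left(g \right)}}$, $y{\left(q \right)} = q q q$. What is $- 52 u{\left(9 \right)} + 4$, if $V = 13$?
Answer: $\frac{904}{369} \approx 2.4499$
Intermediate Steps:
$y{\left(q \right)} = q^{3}$ ($y{\left(q \right)} = q^{2} q = q^{3}$)
$u{\left(g \right)} = \frac{13 + g}{g + g^{3}}$ ($u{\left(g \right)} = \frac{g + 13}{g + g^{3}} = \frac{13 + g}{g + g^{3}}$)
$- 52 u{\left(9 \right)} + 4 = - 52 \frac{13 + 9}{9 + 9^{3}} + 4 = - 52 \frac{1}{9 + 729} \cdot 22 + 4 = - 52 \cdot \frac{1}{738} \cdot 22 + 4 = \left(-52\right) \frac{11}{369} + 4 = - \frac{572}{369} + 4 = \frac{904}{369}$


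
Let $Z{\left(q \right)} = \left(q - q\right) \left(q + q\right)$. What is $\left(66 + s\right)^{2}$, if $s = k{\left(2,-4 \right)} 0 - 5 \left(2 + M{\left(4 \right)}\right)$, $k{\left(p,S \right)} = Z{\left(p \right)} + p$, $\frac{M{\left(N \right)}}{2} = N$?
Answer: $256$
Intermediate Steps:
$Z{\left(q \right)} = 0$ ($Z{\left(q \right)} = 0 \cdot 2 q = 0$)
$M{\left(N \right)} = 2 N$
$k{\left(p,S \right)} = p$ ($k{\left(p,S \right)} = 0 + p = p$)
$s = -50$ ($s = 2 \cdot 0 - 5 \left(2 + 2 \cdot 4\right) = 0 - 5 \left(2 + 8\right) = 0 - 50 = -50$)
$\left(66 + s\right)^{2} = \left(66 - 50\right)^{2} = 16^{2} = 256$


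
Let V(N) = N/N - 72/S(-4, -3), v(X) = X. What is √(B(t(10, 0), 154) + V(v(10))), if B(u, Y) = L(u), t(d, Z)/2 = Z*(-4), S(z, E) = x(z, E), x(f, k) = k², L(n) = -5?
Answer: 2*I*√3 ≈ 3.4641*I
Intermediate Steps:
S(z, E) = E²
t(d, Z) = -8*Z (t(d, Z) = 2*(Z*(-4)) = 2*(-4*Z) = -8*Z)
V(N) = -7 (V(N) = N/N - 72/((-3)²) = 1 - 72/9 = 1 - 72*⅑ = 1 - 8 = -7)
B(u, Y) = -5
√(B(t(10, 0), 154) + V(v(10))) = √(-5 - 7) = √(-12) = 2*I*√3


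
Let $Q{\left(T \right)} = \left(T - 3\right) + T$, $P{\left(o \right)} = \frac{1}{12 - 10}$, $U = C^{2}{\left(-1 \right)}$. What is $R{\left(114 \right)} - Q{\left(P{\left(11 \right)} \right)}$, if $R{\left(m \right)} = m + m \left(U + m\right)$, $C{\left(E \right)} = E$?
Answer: $13226$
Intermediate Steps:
$U = 1$ ($U = \left(-1\right)^{2} = 1$)
$P{\left(o \right)} = \frac{1}{2}$
$R{\left(m \right)} = m + m \left(1 + m\right)$
$Q{\left(T \right)} = -3 + 2 T$ ($Q{\left(T \right)} = \left(-3 + T\right) + T = -3 + 2 T$)
$R{\left(114 \right)} - Q{\left(P{\left(11 \right)} \right)} = 114 \left(2 + 114\right) - \left(-3 + 2 \cdot \frac{1}{2}\right) = 114 \cdot 116 - \left(-3 + 1\right) = 13224 - -2 = 13224 + 2 = 13226$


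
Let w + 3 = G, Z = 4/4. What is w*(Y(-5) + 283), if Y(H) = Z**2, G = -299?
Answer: -85768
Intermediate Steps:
Z = 1 (Z = 4*(1/4) = 1)
w = -302 (w = -3 - 299 = -302)
Y(H) = 1 (Y(H) = 1**2 = 1)
w*(Y(-5) + 283) = -302*(1 + 283) = -302*284 = -85768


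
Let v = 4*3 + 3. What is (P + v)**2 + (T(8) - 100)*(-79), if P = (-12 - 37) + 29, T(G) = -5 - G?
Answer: 8952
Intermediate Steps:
v = 15 (v = 12 + 3 = 15)
P = -20 (P = -49 + 29 = -20)
(P + v)**2 + (T(8) - 100)*(-79) = (-20 + 15)**2 + ((-5 - 1*8) - 100)*(-79) = (-5)**2 + ((-5 - 8) - 100)*(-79) = 25 + (-13 - 100)*(-79) = 25 - 113*(-79) = 25 + 8927 = 8952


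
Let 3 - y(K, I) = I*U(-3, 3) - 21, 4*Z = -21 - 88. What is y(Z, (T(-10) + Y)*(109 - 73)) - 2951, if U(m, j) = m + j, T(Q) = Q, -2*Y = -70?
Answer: -2927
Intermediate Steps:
Y = 35 (Y = -½*(-70) = 35)
U(m, j) = j + m
Z = -109/4 (Z = (-21 - 88)/4 = (¼)*(-109) = -109/4 ≈ -27.250)
y(K, I) = 24 (y(K, I) = 3 - (I*(3 - 3) - 21) = 3 - (I*0 - 21) = 3 - (0 - 21) = 3 - 1*(-21) = 3 + 21 = 24)
y(Z, (T(-10) + Y)*(109 - 73)) - 2951 = 24 - 2951 = -2927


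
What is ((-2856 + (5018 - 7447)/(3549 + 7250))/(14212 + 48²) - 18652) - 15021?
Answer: -6005821995505/178356284 ≈ -33673.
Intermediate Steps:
((-2856 + (5018 - 7447)/(3549 + 7250))/(14212 + 48²) - 18652) - 15021 = ((-2856 - 2429/10799)/(14212 + 2304) - 18652) - 15021 = ((-2856 - 2429*1/10799)/16516 - 18652) - 15021 = ((-2856 - 2429/10799)*(1/16516) - 18652) - 15021 = (-30844373/10799*1/16516 - 18652) - 15021 = (-30844373/178356284 - 18652) - 15021 = -3326732253541/178356284 - 15021 = -6005821995505/178356284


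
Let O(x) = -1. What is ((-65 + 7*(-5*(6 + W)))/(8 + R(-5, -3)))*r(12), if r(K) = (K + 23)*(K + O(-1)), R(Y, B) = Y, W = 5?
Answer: -57750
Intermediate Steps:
r(K) = (-1 + K)*(23 + K) (r(K) = (K + 23)*(K - 1) = (23 + K)*(-1 + K) = (-1 + K)*(23 + K))
((-65 + 7*(-5*(6 + W)))/(8 + R(-5, -3)))*r(12) = ((-65 + 7*(-5*(6 + 5)))/(8 - 5))*(-23 + 12**2 + 22*12) = ((-65 + 7*(-5*11))/3)*(-23 + 144 + 264) = ((-65 + 7*(-55))*(1/3))*385 = ((-65 - 385)*(1/3))*385 = -450*1/3*385 = -150*385 = -57750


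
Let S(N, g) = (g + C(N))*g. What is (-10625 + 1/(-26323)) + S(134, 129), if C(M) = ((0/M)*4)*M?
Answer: 158359167/26323 ≈ 6016.0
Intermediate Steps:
C(M) = 0 (C(M) = (0*4)*M = 0*M = 0)
S(N, g) = g² (S(N, g) = (g + 0)*g = g*g = g²)
(-10625 + 1/(-26323)) + S(134, 129) = (-10625 + 1/(-26323)) + 129² = (-10625 - 1/26323) + 16641 = -279681876/26323 + 16641 = 158359167/26323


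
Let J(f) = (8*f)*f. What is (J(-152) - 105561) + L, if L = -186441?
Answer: -107170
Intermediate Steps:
J(f) = 8*f²
(J(-152) - 105561) + L = (8*(-152)² - 105561) - 186441 = (8*23104 - 105561) - 186441 = (184832 - 105561) - 186441 = 79271 - 186441 = -107170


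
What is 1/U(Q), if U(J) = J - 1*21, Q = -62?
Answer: -1/83 ≈ -0.012048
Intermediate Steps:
U(J) = -21 + J (U(J) = J - 21 = -21 + J)
1/U(Q) = 1/(-21 - 62) = 1/(-83) = -1/83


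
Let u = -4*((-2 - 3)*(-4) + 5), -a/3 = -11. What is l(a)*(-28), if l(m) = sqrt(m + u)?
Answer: -28*I*sqrt(67) ≈ -229.19*I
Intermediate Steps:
a = 33 (a = -3*(-11) = 33)
u = -100 (u = -4*(-5*(-4) + 5) = -4*(20 + 5) = -4*25 = -100)
l(m) = sqrt(-100 + m) (l(m) = sqrt(m - 100) = sqrt(-100 + m))
l(a)*(-28) = sqrt(-100 + 33)*(-28) = sqrt(-67)*(-28) = (I*sqrt(67))*(-28) = -28*I*sqrt(67)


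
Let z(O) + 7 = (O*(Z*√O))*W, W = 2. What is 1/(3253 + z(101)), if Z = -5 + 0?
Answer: -1623/46246792 - 505*√101/46246792 ≈ -0.00014484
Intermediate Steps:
Z = -5
z(O) = -7 - 10*O^(3/2) (z(O) = -7 + (O*(-5*√O))*2 = -7 - 5*O^(3/2)*2 = -7 - 10*O^(3/2))
1/(3253 + z(101)) = 1/(3253 + (-7 - 1010*√101)) = 1/(3246 - 1010*√101)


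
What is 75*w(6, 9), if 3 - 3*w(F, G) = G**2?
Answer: -1950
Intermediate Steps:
w(F, G) = 1 - G**2/3
75*w(6, 9) = 75*(1 - 1/3*9**2) = 75*(1 - 1/3*81) = 75*(1 - 27) = 75*(-26) = -1950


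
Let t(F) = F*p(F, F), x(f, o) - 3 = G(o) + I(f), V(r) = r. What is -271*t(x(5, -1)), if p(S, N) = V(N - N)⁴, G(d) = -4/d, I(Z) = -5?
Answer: 0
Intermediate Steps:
p(S, N) = 0 (p(S, N) = (N - N)⁴ = 0⁴ = 0)
x(f, o) = -2 - 4/o (x(f, o) = 3 + (-4/o - 5) = 3 + (-5 - 4/o) = -2 - 4/o)
t(F) = 0 (t(F) = F*0 = 0)
-271*t(x(5, -1)) = -271*0 = 0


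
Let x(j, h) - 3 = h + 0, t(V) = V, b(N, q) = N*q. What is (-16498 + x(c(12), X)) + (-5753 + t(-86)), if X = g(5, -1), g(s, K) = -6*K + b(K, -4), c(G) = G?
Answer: -22324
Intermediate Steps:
g(s, K) = -10*K (g(s, K) = -6*K + K*(-4) = -6*K - 4*K = -10*K)
X = 10 (X = -10*(-1) = 10)
x(j, h) = 3 + h (x(j, h) = 3 + (h + 0) = 3 + h)
(-16498 + x(c(12), X)) + (-5753 + t(-86)) = (-16498 + (3 + 10)) + (-5753 - 86) = (-16498 + 13) - 5839 = -16485 - 5839 = -22324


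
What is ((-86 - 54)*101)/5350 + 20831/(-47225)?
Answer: -15584147/5053075 ≈ -3.0841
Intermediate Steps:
((-86 - 54)*101)/5350 + 20831/(-47225) = -140*101*(1/5350) + 20831*(-1/47225) = -14140*1/5350 - 20831/47225 = -1414/535 - 20831/47225 = -15584147/5053075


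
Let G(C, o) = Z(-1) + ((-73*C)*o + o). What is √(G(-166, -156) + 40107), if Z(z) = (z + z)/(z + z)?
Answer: 2*I*√462614 ≈ 1360.3*I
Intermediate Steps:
Z(z) = 1 (Z(z) = (2*z)/((2*z)) = (2*z)*(1/(2*z)) = 1)
G(C, o) = 1 + o - 73*C*o (G(C, o) = 1 + ((-73*C)*o + o) = 1 + (-73*C*o + o) = 1 + (o - 73*C*o) = 1 + o - 73*C*o)
√(G(-166, -156) + 40107) = √((1 - 156 - 73*(-166)*(-156)) + 40107) = √((1 - 156 - 1890408) + 40107) = √(-1890563 + 40107) = √(-1850456) = 2*I*√462614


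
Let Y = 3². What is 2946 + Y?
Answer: 2955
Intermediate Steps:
Y = 9
2946 + Y = 2946 + 9 = 2955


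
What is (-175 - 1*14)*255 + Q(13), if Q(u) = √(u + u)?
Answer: -48195 + √26 ≈ -48190.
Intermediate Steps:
Q(u) = √2*√u (Q(u) = √(2*u) = √2*√u)
(-175 - 1*14)*255 + Q(13) = (-175 - 1*14)*255 + √2*√13 = (-175 - 14)*255 + √26 = -189*255 + √26 = -48195 + √26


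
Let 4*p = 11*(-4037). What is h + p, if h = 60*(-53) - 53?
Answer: -57339/4 ≈ -14335.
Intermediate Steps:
p = -44407/4 (p = (11*(-4037))/4 = (¼)*(-44407) = -44407/4 ≈ -11102.)
h = -3233 (h = -3180 - 53 = -3233)
h + p = -3233 - 44407/4 = -57339/4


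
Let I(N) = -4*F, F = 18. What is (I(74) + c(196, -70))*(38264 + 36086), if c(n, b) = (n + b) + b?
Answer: -1189600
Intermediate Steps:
I(N) = -72 (I(N) = -4*18 = -72)
c(n, b) = n + 2*b (c(n, b) = (b + n) + b = n + 2*b)
(I(74) + c(196, -70))*(38264 + 36086) = (-72 + (196 + 2*(-70)))*(38264 + 36086) = (-72 + (196 - 140))*74350 = (-72 + 56)*74350 = -16*74350 = -1189600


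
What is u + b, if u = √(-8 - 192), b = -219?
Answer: -219 + 10*I*√2 ≈ -219.0 + 14.142*I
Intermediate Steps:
u = 10*I*√2 (u = √(-200) = 10*I*√2 ≈ 14.142*I)
u + b = 10*I*√2 - 219 = -219 + 10*I*√2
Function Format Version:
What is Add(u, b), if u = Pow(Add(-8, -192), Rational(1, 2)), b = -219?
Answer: Add(-219, Mul(10, I, Pow(2, Rational(1, 2)))) ≈ Add(-219.00, Mul(14.142, I))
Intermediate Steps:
u = Mul(10, I, Pow(2, Rational(1, 2))) (u = Pow(-200, Rational(1, 2)) = Mul(10, I, Pow(2, Rational(1, 2))) ≈ Mul(14.142, I))
Add(u, b) = Add(Mul(10, I, Pow(2, Rational(1, 2))), -219) = Add(-219, Mul(10, I, Pow(2, Rational(1, 2))))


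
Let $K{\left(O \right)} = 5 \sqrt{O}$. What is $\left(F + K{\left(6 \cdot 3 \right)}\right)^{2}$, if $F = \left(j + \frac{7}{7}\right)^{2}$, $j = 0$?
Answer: $451 + 30 \sqrt{2} \approx 493.43$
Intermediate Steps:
$F = 1$ ($F = \left(0 + \frac{7}{7}\right)^{2} = \left(0 + 7 \cdot \frac{1}{7}\right)^{2} = \left(0 + 1\right)^{2} = 1^{2} = 1$)
$\left(F + K{\left(6 \cdot 3 \right)}\right)^{2} = \left(1 + 5 \sqrt{6 \cdot 3}\right)^{2} = \left(1 + 5 \sqrt{18}\right)^{2} = \left(1 + 5 \cdot 3 \sqrt{2}\right)^{2} = \left(1 + 15 \sqrt{2}\right)^{2}$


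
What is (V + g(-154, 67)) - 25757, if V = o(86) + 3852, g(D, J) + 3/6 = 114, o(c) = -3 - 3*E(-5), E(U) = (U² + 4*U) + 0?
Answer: -43619/2 ≈ -21810.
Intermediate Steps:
E(U) = U² + 4*U
o(c) = -18 (o(c) = -3 - (-15)*(4 - 5) = -3 - (-15)*(-1) = -3 - 3*5 = -3 - 15 = -18)
g(D, J) = 227/2 (g(D, J) = -½ + 114 = 227/2)
V = 3834 (V = -18 + 3852 = 3834)
(V + g(-154, 67)) - 25757 = (3834 + 227/2) - 25757 = 7895/2 - 25757 = -43619/2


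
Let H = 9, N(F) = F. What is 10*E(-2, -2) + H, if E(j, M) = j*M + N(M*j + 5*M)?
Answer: -11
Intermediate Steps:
E(j, M) = 5*M + 2*M*j (E(j, M) = j*M + (M*j + 5*M) = M*j + (5*M + M*j) = 5*M + 2*M*j)
10*E(-2, -2) + H = 10*(-2*(5 + 2*(-2))) + 9 = 10*(-2*(5 - 4)) + 9 = 10*(-2*1) + 9 = 10*(-2) + 9 = -20 + 9 = -11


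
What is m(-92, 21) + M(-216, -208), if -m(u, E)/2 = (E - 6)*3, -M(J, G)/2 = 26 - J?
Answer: -574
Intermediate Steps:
M(J, G) = -52 + 2*J (M(J, G) = -2*(26 - J) = -52 + 2*J)
m(u, E) = 36 - 6*E (m(u, E) = -2*(E - 6)*3 = -2*(-6 + E)*3 = -2*(-18 + 3*E) = 36 - 6*E)
m(-92, 21) + M(-216, -208) = (36 - 6*21) + (-52 + 2*(-216)) = (36 - 126) + (-52 - 432) = -90 - 484 = -574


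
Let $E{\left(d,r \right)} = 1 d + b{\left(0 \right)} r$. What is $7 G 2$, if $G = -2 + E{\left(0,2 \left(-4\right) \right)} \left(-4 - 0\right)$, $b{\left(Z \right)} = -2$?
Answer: $-924$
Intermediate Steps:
$E{\left(d,r \right)} = d - 2 r$ ($E{\left(d,r \right)} = 1 d - 2 r = d - 2 r$)
$G = -66$ ($G = -2 + \left(0 - 2 \cdot 2 \left(-4\right)\right) \left(-4 - 0\right) = -2 + \left(0 - -16\right) \left(-4 + 0\right) = -2 + \left(0 + 16\right) \left(-4\right) = -2 + 16 \left(-4\right) = -2 - 64 = -66$)
$7 G 2 = 7 \left(-66\right) 2 = \left(-462\right) 2 = -924$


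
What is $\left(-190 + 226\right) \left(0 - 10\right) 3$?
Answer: $-1080$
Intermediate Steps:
$\left(-190 + 226\right) \left(0 - 10\right) 3 = 36 \left(\left(-10\right) 3\right) = 36 \left(-30\right) = -1080$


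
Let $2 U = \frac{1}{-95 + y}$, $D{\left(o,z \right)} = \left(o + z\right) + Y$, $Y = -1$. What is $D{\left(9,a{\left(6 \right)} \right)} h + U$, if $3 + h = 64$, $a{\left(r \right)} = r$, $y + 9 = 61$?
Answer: $\frac{73443}{86} \approx 853.99$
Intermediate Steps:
$y = 52$ ($y = -9 + 61 = 52$)
$h = 61$ ($h = -3 + 64 = 61$)
$D{\left(o,z \right)} = -1 + o + z$ ($D{\left(o,z \right)} = \left(o + z\right) - 1 = -1 + o + z$)
$U = - \frac{1}{86}$ ($U = \frac{1}{2 \left(-95 + 52\right)} = \frac{1}{2 \left(-43\right)} = \frac{1}{2} \left(- \frac{1}{43}\right) = - \frac{1}{86} \approx -0.011628$)
$D{\left(9,a{\left(6 \right)} \right)} h + U = \left(-1 + 9 + 6\right) 61 - \frac{1}{86} = 14 \cdot 61 - \frac{1}{86} = 854 - \frac{1}{86} = \frac{73443}{86}$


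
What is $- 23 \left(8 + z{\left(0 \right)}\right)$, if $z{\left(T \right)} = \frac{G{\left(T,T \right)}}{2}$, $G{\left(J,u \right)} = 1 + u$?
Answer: $- \frac{391}{2} \approx -195.5$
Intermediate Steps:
$z{\left(T \right)} = \frac{1}{2} + \frac{T}{2}$ ($z{\left(T \right)} = \frac{1 + T}{2} = \left(1 + T\right) \frac{1}{2} = \frac{1}{2} + \frac{T}{2}$)
$- 23 \left(8 + z{\left(0 \right)}\right) = - 23 \left(8 + \left(\frac{1}{2} + \frac{1}{2} \cdot 0\right)\right) = - 23 \left(8 + \left(\frac{1}{2} + 0\right)\right) = - 23 \left(8 + \frac{1}{2}\right) = \left(-23\right) \frac{17}{2} = - \frac{391}{2}$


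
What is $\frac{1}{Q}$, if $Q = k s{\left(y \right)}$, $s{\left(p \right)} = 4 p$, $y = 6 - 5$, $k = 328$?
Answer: $\frac{1}{1312} \approx 0.0007622$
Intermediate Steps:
$y = 1$ ($y = 6 - 5 = 1$)
$Q = 1312$ ($Q = 328 \cdot 4 \cdot 1 = 328 \cdot 4 = 1312$)
$\frac{1}{Q} = \frac{1}{1312}$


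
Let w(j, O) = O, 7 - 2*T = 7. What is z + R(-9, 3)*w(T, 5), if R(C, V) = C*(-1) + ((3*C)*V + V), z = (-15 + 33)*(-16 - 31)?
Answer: -1191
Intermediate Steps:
T = 0 (T = 7/2 - ½*7 = 7/2 - 7/2 = 0)
z = -846 (z = 18*(-47) = -846)
R(C, V) = V - C + 3*C*V (R(C, V) = -C + (3*C*V + V) = -C + (V + 3*C*V) = V - C + 3*C*V)
z + R(-9, 3)*w(T, 5) = -846 + (3 - 1*(-9) + 3*(-9)*3)*5 = -846 + (3 + 9 - 81)*5 = -846 - 69*5 = -846 - 345 = -1191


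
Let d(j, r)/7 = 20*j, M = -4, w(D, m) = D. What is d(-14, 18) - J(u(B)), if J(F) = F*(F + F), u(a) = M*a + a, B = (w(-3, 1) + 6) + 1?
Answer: -2248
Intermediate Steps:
d(j, r) = 140*j (d(j, r) = 7*(20*j) = 140*j)
B = 4 (B = (-3 + 6) + 1 = 3 + 1 = 4)
u(a) = -3*a (u(a) = -4*a + a = -3*a)
J(F) = 2*F**2 (J(F) = F*(2*F) = 2*F**2)
d(-14, 18) - J(u(B)) = 140*(-14) - 2*(-3*4)**2 = -1960 - 2*(-12)**2 = -1960 - 2*144 = -1960 - 1*288 = -1960 - 288 = -2248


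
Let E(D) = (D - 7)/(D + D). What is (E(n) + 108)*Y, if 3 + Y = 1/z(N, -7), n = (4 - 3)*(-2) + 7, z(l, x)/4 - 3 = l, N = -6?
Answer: -19943/60 ≈ -332.38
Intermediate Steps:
z(l, x) = 12 + 4*l
n = 5 (n = 1*(-2) + 7 = -2 + 7 = 5)
Y = -37/12 (Y = -3 + 1/(12 + 4*(-6)) = -3 + 1/(12 - 24) = -3 + 1/(-12) = -3 - 1/12 = -37/12 ≈ -3.0833)
E(D) = (-7 + D)/(2*D) (E(D) = (-7 + D)/((2*D)) = (-7 + D)*(1/(2*D)) = (-7 + D)/(2*D))
(E(n) + 108)*Y = ((½)*(-7 + 5)/5 + 108)*(-37/12) = ((½)*(⅕)*(-2) + 108)*(-37/12) = (-⅕ + 108)*(-37/12) = (539/5)*(-37/12) = -19943/60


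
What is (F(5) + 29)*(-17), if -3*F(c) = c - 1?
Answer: -1411/3 ≈ -470.33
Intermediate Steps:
F(c) = ⅓ - c/3 (F(c) = -(c - 1)/3 = -(-1 + c)/3 = ⅓ - c/3)
(F(5) + 29)*(-17) = ((⅓ - ⅓*5) + 29)*(-17) = ((⅓ - 5/3) + 29)*(-17) = (-4/3 + 29)*(-17) = (83/3)*(-17) = -1411/3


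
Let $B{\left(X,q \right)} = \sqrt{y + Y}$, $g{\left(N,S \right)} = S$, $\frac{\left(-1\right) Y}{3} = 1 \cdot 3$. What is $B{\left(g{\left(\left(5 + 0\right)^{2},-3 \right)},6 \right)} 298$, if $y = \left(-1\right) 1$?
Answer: $298 i \sqrt{10} \approx 942.36 i$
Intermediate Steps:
$y = -1$
$Y = -9$ ($Y = - 3 \cdot 1 \cdot 3 = \left(-3\right) 3 = -9$)
$B{\left(X,q \right)} = i \sqrt{10}$ ($B{\left(X,q \right)} = \sqrt{-1 - 9} = \sqrt{-10} = i \sqrt{10}$)
$B{\left(g{\left(\left(5 + 0\right)^{2},-3 \right)},6 \right)} 298 = i \sqrt{10} \cdot 298 = 298 i \sqrt{10}$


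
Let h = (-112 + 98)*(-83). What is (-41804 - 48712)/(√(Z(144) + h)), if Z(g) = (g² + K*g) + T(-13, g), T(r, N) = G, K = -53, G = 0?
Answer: -45258*√14266/7133 ≈ -757.83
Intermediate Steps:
h = 1162 (h = -14*(-83) = 1162)
T(r, N) = 0
Z(g) = g² - 53*g (Z(g) = (g² - 53*g) + 0 = g² - 53*g)
(-41804 - 48712)/(√(Z(144) + h)) = (-41804 - 48712)/(√(144*(-53 + 144) + 1162)) = -90516/√(144*91 + 1162) = -90516/√(13104 + 1162) = -90516*√14266/14266 = -45258*√14266/7133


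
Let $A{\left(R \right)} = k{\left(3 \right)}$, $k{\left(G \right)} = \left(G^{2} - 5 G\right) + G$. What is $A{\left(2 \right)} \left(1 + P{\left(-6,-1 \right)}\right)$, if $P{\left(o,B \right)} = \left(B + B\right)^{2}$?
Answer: $-15$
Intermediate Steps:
$k{\left(G \right)} = G^{2} - 4 G$
$P{\left(o,B \right)} = 4 B^{2}$ ($P{\left(o,B \right)} = \left(2 B\right)^{2} = 4 B^{2}$)
$A{\left(R \right)} = -3$ ($A{\left(R \right)} = 3 \left(-4 + 3\right) = 3 \left(-1\right) = -3$)
$A{\left(2 \right)} \left(1 + P{\left(-6,-1 \right)}\right) = - 3 \left(1 + 4 \left(-1\right)^{2}\right) = - 3 \left(1 + 4 \cdot 1\right) = - 3 \left(1 + 4\right) = \left(-3\right) 5 = -15$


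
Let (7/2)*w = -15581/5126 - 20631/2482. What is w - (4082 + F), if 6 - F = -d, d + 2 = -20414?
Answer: 51923875842/3180683 ≈ 16325.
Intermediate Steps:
d = -20416 (d = -2 - 20414 = -20416)
w = -10316182/3180683 (w = 2*(-15581/5126 - 20631/2482)/7 = (2/7)*(-36106637/3180683) = -10316182/3180683 ≈ -3.2434)
F = -20410 (F = 6 - (-1)*(-20416) = 6 - 1*20416 = 6 - 20416 = -20410)
w - (4082 + F) = -10316182/3180683 - (4082 - 20410) = -10316182/3180683 - 1*(-16328) = -10316182/3180683 + 16328 = 51923875842/3180683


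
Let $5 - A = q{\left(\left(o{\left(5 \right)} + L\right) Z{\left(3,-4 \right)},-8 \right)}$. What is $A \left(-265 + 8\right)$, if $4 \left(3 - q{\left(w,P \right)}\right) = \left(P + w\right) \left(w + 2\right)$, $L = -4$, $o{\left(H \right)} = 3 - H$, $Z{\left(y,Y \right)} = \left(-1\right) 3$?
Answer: $-13364$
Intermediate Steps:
$Z{\left(y,Y \right)} = -3$
$q{\left(w,P \right)} = 3 - \frac{\left(2 + w\right) \left(P + w\right)}{4}$ ($q{\left(w,P \right)} = 3 - \frac{\left(P + w\right) \left(w + 2\right)}{4} = 3 - \frac{\left(P + w\right) \left(2 + w\right)}{4} = 3 - \frac{\left(2 + w\right) \left(P + w\right)}{4}$)
$A = 52$ ($A = 5 - \left(3 - -4 - \frac{\left(\left(3 - 5\right) - 4\right) \left(-3\right)}{2} - \frac{\left(\left(\left(3 - 5\right) - 4\right) \left(-3\right)\right)^{2}}{4} - - 2 \left(\left(3 - 5\right) - 4\right) \left(-3\right)\right) = 5 - \left(3 + 4 - \frac{\left(\left(3 - 5\right) - 4\right) \left(-3\right)}{2} - \frac{\left(\left(\left(3 - 5\right) - 4\right) \left(-3\right)\right)^{2}}{4} - - 2 \left(\left(3 - 5\right) - 4\right) \left(-3\right)\right) = 5 - \left(3 + 4 - \frac{\left(-2 - 4\right) \left(-3\right)}{2} - \frac{\left(\left(-2 - 4\right) \left(-3\right)\right)^{2}}{4} - - 2 \left(-2 - 4\right) \left(-3\right)\right) = 5 - \left(3 + 4 - \frac{\left(-6\right) \left(-3\right)}{2} - \frac{\left(\left(-6\right) \left(-3\right)\right)^{2}}{4} - - 2 \left(\left(-6\right) \left(-3\right)\right)\right) = 5 - \left(3 + 4 - 9 - \frac{18^{2}}{4} - \left(-2\right) 18\right) = 5 - \left(3 + 4 - 9 - 81 + 36\right) = 5 - -47 = 5 + 47 = 52$)
$A \left(-265 + 8\right) = 52 \left(-265 + 8\right) = 52 \left(-257\right) = -13364$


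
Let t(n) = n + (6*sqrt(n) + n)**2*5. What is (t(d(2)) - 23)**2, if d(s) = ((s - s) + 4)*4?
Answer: 63888049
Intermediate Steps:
d(s) = 16 (d(s) = (0 + 4)*4 = 4*4 = 16)
t(n) = n + 5*(n + 6*sqrt(n))**2 (t(n) = n + (n + 6*sqrt(n))**2*5 = n + 5*(n + 6*sqrt(n))**2)
(t(d(2)) - 23)**2 = ((16 + 5*(16 + 6*sqrt(16))**2) - 23)**2 = ((16 + 5*(16 + 6*4)**2) - 23)**2 = ((16 + 5*(16 + 24)**2) - 23)**2 = ((16 + 5*40**2) - 23)**2 = ((16 + 5*1600) - 23)**2 = ((16 + 8000) - 23)**2 = (8016 - 23)**2 = 7993**2 = 63888049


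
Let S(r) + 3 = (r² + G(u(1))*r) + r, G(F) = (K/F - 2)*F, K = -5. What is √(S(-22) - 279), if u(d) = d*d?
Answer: √334 ≈ 18.276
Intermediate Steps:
u(d) = d²
G(F) = F*(-2 - 5/F) (G(F) = (-5/F - 2)*F = (-2 - 5/F)*F = F*(-2 - 5/F))
S(r) = -3 + r² - 6*r (S(r) = -3 + ((r² + (-5 - 2*1²)*r) + r) = -3 + ((r² + (-5 - 2*1)*r) + r) = -3 + ((r² + (-5 - 2)*r) + r) = -3 + ((r² - 7*r) + r) = -3 + (r² - 6*r) = -3 + r² - 6*r)
√(S(-22) - 279) = √((-3 + (-22)² - 6*(-22)) - 279) = √((-3 + 484 + 132) - 279) = √(613 - 279) = √334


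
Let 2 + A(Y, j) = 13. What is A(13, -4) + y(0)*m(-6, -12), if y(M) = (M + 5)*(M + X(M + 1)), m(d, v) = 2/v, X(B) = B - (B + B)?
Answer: 71/6 ≈ 11.833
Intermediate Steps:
A(Y, j) = 11 (A(Y, j) = -2 + 13 = 11)
X(B) = -B (X(B) = B - 2*B = -B)
y(M) = -5 - M (y(M) = (M + 5)*(M - (M + 1)) = (5 + M)*(M - (1 + M)) = (5 + M)*(M + (-1 - M)) = (5 + M)*(-1) = -5 - M)
A(13, -4) + y(0)*m(-6, -12) = 11 + (-5 - 1*0)*(2/(-12)) = 11 + (-5 + 0)*(2*(-1/12)) = 11 - 5*(-⅙) = 11 + ⅚ = 71/6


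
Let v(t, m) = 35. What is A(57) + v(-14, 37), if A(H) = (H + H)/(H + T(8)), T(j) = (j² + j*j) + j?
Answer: 6869/193 ≈ 35.591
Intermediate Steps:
T(j) = j + 2*j² (T(j) = (j² + j²) + j = 2*j² + j = j + 2*j²)
A(H) = 2*H/(136 + H) (A(H) = (H + H)/(H + 8*(1 + 2*8)) = (2*H)/(H + 8*(1 + 16)) = (2*H)/(H + 8*17) = (2*H)/(H + 136) = (2*H)/(136 + H) = 2*H/(136 + H))
A(57) + v(-14, 37) = 2*57/(136 + 57) + 35 = 2*57/193 + 35 = 2*57*(1/193) + 35 = 114/193 + 35 = 6869/193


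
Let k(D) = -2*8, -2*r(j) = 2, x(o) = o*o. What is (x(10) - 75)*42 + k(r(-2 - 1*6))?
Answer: 1034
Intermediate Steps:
x(o) = o²
r(j) = -1 (r(j) = -½*2 = -1)
k(D) = -16
(x(10) - 75)*42 + k(r(-2 - 1*6)) = (10² - 75)*42 - 16 = (100 - 75)*42 - 16 = 25*42 - 16 = 1050 - 16 = 1034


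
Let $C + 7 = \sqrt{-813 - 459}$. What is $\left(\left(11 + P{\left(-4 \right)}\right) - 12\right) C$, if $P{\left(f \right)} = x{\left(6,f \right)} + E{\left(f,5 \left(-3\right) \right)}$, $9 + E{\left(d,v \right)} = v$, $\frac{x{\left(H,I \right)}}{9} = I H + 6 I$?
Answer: $3199 - 914 i \sqrt{318} \approx 3199.0 - 16299.0 i$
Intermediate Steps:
$x{\left(H,I \right)} = 54 I + 9 H I$ ($x{\left(H,I \right)} = 9 \left(I H + 6 I\right) = 9 \left(H I + 6 I\right) = 9 \left(6 I + H I\right) = 54 I + 9 H I$)
$E{\left(d,v \right)} = -9 + v$
$C = -7 + 2 i \sqrt{318}$ ($C = -7 + \sqrt{-813 - 459} = -7 + \sqrt{-1272} = -7 + 2 i \sqrt{318} \approx -7.0 + 35.665 i$)
$P{\left(f \right)} = -24 + 108 f$ ($P{\left(f \right)} = 9 f \left(6 + 6\right) + \left(-9 + 5 \left(-3\right)\right) = 9 f 12 - 24 = 108 f - 24 = -24 + 108 f$)
$\left(\left(11 + P{\left(-4 \right)}\right) - 12\right) C = \left(\left(11 + \left(-24 + 108 \left(-4\right)\right)\right) - 12\right) \left(-7 + 2 i \sqrt{318}\right) = \left(\left(11 - 456\right) - 12\right) \left(-7 + 2 i \sqrt{318}\right) = \left(-445 - 12\right) \left(-7 + 2 i \sqrt{318}\right) = - 457 \left(-7 + 2 i \sqrt{318}\right) = 3199 - 914 i \sqrt{318}$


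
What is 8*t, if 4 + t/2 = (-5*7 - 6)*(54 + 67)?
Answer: -79440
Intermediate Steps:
t = -9930 (t = -8 + 2*((-5*7 - 6)*(54 + 67)) = -8 + 2*((-35 - 6)*121) = -8 + 2*(-41*121) = -8 + 2*(-4961) = -8 - 9922 = -9930)
8*t = 8*(-9930) = -79440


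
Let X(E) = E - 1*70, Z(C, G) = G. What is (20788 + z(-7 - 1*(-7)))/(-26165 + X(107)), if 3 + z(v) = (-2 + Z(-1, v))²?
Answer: -20789/26128 ≈ -0.79566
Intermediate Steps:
X(E) = -70 + E (X(E) = E - 70 = -70 + E)
z(v) = -3 + (-2 + v)²
(20788 + z(-7 - 1*(-7)))/(-26165 + X(107)) = (20788 + (-3 + (-2 + (-7 - 1*(-7)))²))/(-26165 + (-70 + 107)) = (20788 + (-3 + (-2 + (-7 + 7))²))/(-26165 + 37) = (20788 + (-3 + (-2 + 0)²))/(-26128) = (20788 + (-3 + (-2)²))*(-1/26128) = (20788 + (-3 + 4))*(-1/26128) = (20788 + 1)*(-1/26128) = 20789*(-1/26128) = -20789/26128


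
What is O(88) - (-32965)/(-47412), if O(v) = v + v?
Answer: 8311547/47412 ≈ 175.30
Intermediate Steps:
O(v) = 2*v
O(88) - (-32965)/(-47412) = 2*88 - (-32965)/(-47412) = 176 - (-32965)*(-1)/47412 = 176 - 1*32965/47412 = 176 - 32965/47412 = 8311547/47412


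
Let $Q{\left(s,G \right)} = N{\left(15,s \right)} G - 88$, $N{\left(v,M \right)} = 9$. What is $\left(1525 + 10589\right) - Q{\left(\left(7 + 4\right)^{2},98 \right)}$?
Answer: $11320$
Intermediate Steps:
$Q{\left(s,G \right)} = -88 + 9 G$ ($Q{\left(s,G \right)} = 9 G - 88 = -88 + 9 G$)
$\left(1525 + 10589\right) - Q{\left(\left(7 + 4\right)^{2},98 \right)} = \left(1525 + 10589\right) - \left(-88 + 9 \cdot 98\right) = 12114 - \left(-88 + 882\right) = 12114 - 794 = 11320$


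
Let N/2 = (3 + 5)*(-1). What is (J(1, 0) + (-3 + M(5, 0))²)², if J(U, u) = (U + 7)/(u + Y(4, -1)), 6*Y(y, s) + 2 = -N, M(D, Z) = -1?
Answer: 18496/49 ≈ 377.47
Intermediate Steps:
N = -16 (N = 2*((3 + 5)*(-1)) = 2*(8*(-1)) = 2*(-8) = -16)
Y(y, s) = 7/3 (Y(y, s) = -⅓ + (-1*(-16))/6 = -⅓ + (⅙)*16 = -⅓ + 8/3 = 7/3)
J(U, u) = (7 + U)/(7/3 + u) (J(U, u) = (U + 7)/(u + 7/3) = (7 + U)/(7/3 + u))
(J(1, 0) + (-3 + M(5, 0))²)² = (3*(7 + 1)/(7 + 3*0) + (-3 - 1)²)² = (3*8/(7 + 0) + (-4)²)² = (3*8/7 + 16)² = (3*(⅐)*8 + 16)² = (24/7 + 16)² = (136/7)² = 18496/49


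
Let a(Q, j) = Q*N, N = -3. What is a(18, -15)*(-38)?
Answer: 2052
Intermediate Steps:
a(Q, j) = -3*Q (a(Q, j) = Q*(-3) = -3*Q)
a(18, -15)*(-38) = -3*18*(-38) = -54*(-38) = 2052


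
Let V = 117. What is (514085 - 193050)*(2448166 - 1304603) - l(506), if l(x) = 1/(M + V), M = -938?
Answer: 301408596865806/821 ≈ 3.6712e+11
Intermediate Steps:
l(x) = -1/821 (l(x) = 1/(-938 + 117) = 1/(-821) = -1/821)
(514085 - 193050)*(2448166 - 1304603) - l(506) = (514085 - 193050)*(2448166 - 1304603) - 1*(-1/821) = 321035*1143563 + 1/821 = 367123747705 + 1/821 = 301408596865806/821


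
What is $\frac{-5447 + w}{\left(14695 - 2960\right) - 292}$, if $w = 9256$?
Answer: $\frac{3809}{11443} \approx 0.33287$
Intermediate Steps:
$\frac{-5447 + w}{\left(14695 - 2960\right) - 292} = \frac{-5447 + 9256}{\left(14695 - 2960\right) - 292} = \frac{3809}{11735 - 292} = \frac{3809}{11443}$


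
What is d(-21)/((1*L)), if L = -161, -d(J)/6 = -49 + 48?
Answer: -6/161 ≈ -0.037267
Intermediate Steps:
d(J) = 6 (d(J) = -6*(-49 + 48) = -6*(-1) = 6)
d(-21)/((1*L)) = 6/((1*(-161))) = 6/(-161) = 6*(-1/161) = -6/161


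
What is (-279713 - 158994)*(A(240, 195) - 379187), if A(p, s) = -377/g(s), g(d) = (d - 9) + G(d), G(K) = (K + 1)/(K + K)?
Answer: 6049921467834017/36368 ≈ 1.6635e+11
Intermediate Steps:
G(K) = (1 + K)/(2*K) (G(K) = (1 + K)/((2*K)) = (1 + K)*(1/(2*K)) = (1 + K)/(2*K))
g(d) = -9 + d + (1 + d)/(2*d) (g(d) = (d - 9) + (1 + d)/(2*d) = (-9 + d) + (1 + d)/(2*d) = -9 + d + (1 + d)/(2*d))
A(p, s) = -377/(-17/2 + s + 1/(2*s))
(-279713 - 158994)*(A(240, 195) - 379187) = (-279713 - 158994)*(-754*195/(1 + 195 + 2*195*(-9 + 195)) - 379187) = -438707*(-754*195/(1 + 195 + 2*195*186) - 379187) = -438707*(-754*195/(1 + 195 + 72540) - 379187) = -438707*(-754*195/72736 - 379187) = -438707*(-754*195*1/72736 - 379187) = -438707*(-73515/36368 - 379187) = -438707*(-13790346331/36368) = 6049921467834017/36368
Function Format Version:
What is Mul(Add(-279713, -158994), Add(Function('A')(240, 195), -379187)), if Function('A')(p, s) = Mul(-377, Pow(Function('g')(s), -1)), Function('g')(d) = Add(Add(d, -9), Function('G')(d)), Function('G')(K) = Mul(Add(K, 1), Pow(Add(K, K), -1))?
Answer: Rational(6049921467834017, 36368) ≈ 1.6635e+11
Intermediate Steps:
Function('G')(K) = Mul(Rational(1, 2), Pow(K, -1), Add(1, K)) (Function('G')(K) = Mul(Add(1, K), Pow(Mul(2, K), -1)) = Mul(Add(1, K), Mul(Rational(1, 2), Pow(K, -1))) = Mul(Rational(1, 2), Pow(K, -1), Add(1, K)))
Function('g')(d) = Add(-9, d, Mul(Rational(1, 2), Pow(d, -1), Add(1, d))) (Function('g')(d) = Add(Add(d, -9), Mul(Rational(1, 2), Pow(d, -1), Add(1, d))) = Add(Add(-9, d), Mul(Rational(1, 2), Pow(d, -1), Add(1, d))) = Add(-9, d, Mul(Rational(1, 2), Pow(d, -1), Add(1, d))))
Function('A')(p, s) = Mul(-377, Pow(Add(Rational(-17, 2), s, Mul(Rational(1, 2), Pow(s, -1))), -1))
Mul(Add(-279713, -158994), Add(Function('A')(240, 195), -379187)) = Mul(Add(-279713, -158994), Add(Mul(-754, 195, Pow(Add(1, 195, Mul(2, 195, Add(-9, 195))), -1)), -379187)) = Mul(-438707, Add(Mul(-754, 195, Pow(Add(1, 195, Mul(2, 195, 186)), -1)), -379187)) = Mul(-438707, Add(Mul(-754, 195, Pow(Add(1, 195, 72540), -1)), -379187)) = Mul(-438707, Add(Mul(-754, 195, Pow(72736, -1)), -379187)) = Mul(-438707, Add(Mul(-754, 195, Rational(1, 72736)), -379187)) = Mul(-438707, Add(Rational(-73515, 36368), -379187)) = Mul(-438707, Rational(-13790346331, 36368)) = Rational(6049921467834017, 36368)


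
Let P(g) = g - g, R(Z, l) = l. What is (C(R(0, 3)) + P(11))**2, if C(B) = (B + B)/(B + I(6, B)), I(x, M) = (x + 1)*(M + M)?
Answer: 4/225 ≈ 0.017778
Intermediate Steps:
P(g) = 0
I(x, M) = 2*M*(1 + x) (I(x, M) = (1 + x)*(2*M) = 2*M*(1 + x))
C(B) = 2/15 (C(B) = (B + B)/(B + 2*B*(1 + 6)) = (2*B)/(B + 2*B*7) = (2*B)/(B + 14*B) = (2*B)/((15*B)) = (2*B)*(1/(15*B)) = 2/15)
(C(R(0, 3)) + P(11))**2 = (2/15 + 0)**2 = (2/15)**2 = 4/225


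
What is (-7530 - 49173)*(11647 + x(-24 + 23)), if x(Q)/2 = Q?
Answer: -660306435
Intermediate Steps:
x(Q) = 2*Q
(-7530 - 49173)*(11647 + x(-24 + 23)) = (-7530 - 49173)*(11647 + 2*(-24 + 23)) = -56703*(11647 + 2*(-1)) = -56703*(11647 - 2) = -56703*11645 = -660306435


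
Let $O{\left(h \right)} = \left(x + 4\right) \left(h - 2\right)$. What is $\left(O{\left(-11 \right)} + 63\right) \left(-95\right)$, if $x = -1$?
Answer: $-2280$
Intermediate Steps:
$O{\left(h \right)} = -6 + 3 h$ ($O{\left(h \right)} = \left(-1 + 4\right) \left(h - 2\right) = 3 \left(-2 + h\right) = -6 + 3 h$)
$\left(O{\left(-11 \right)} + 63\right) \left(-95\right) = \left(\left(-6 + 3 \left(-11\right)\right) + 63\right) \left(-95\right) = \left(\left(-6 - 33\right) + 63\right) \left(-95\right) = \left(-39 + 63\right) \left(-95\right) = 24 \left(-95\right) = -2280$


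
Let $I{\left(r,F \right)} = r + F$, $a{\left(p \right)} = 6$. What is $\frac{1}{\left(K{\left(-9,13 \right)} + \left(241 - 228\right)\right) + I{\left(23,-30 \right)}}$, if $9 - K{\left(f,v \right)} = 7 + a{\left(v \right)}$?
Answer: $\frac{1}{2} \approx 0.5$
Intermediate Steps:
$K{\left(f,v \right)} = -4$ ($K{\left(f,v \right)} = 9 - \left(7 + 6\right) = 9 - 13 = -4$)
$I{\left(r,F \right)} = F + r$
$\frac{1}{\left(K{\left(-9,13 \right)} + \left(241 - 228\right)\right) + I{\left(23,-30 \right)}} = \frac{1}{\left(-4 + \left(241 - 228\right)\right) + \left(-30 + 23\right)} = \frac{1}{\left(-4 + 13\right) - 7} = \frac{1}{9 - 7} = \frac{1}{2}$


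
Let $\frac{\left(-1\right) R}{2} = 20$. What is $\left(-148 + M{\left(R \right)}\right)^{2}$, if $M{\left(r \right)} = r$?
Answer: $35344$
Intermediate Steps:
$R = -40$ ($R = \left(-2\right) 20 = -40$)
$\left(-148 + M{\left(R \right)}\right)^{2} = \left(-148 - 40\right)^{2} = \left(-188\right)^{2} = 35344$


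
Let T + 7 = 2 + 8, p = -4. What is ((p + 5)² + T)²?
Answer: 16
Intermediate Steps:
T = 3 (T = -7 + (2 + 8) = -7 + 10 = 3)
((p + 5)² + T)² = ((-4 + 5)² + 3)² = (1² + 3)² = (1 + 3)² = 4² = 16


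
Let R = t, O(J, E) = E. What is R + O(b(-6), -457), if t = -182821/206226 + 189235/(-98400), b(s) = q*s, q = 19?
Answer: -311025017077/676421280 ≈ -459.81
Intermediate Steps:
b(s) = 19*s
t = -1900492117/676421280 (t = -182821*1/206226 + 189235*(-1/98400) = -182821/206226 - 37847/19680 = -1900492117/676421280 ≈ -2.8096)
R = -1900492117/676421280 ≈ -2.8096
R + O(b(-6), -457) = -1900492117/676421280 - 457 = -311025017077/676421280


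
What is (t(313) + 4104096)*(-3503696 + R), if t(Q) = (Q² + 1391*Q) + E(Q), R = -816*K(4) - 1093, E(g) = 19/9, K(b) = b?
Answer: -48805262323901/3 ≈ -1.6268e+13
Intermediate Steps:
E(g) = 19/9 (E(g) = 19*(⅑) = 19/9)
R = -4357 (R = -816*4 - 1093 = -3264 - 1093 = -4357)
t(Q) = 19/9 + Q² + 1391*Q (t(Q) = (Q² + 1391*Q) + 19/9 = 19/9 + Q² + 1391*Q)
(t(313) + 4104096)*(-3503696 + R) = ((19/9 + 313² + 1391*313) + 4104096)*(-3503696 - 4357) = ((19/9 + 97969 + 435383) + 4104096)*(-3508053) = (4800187/9 + 4104096)*(-3508053) = (41737051/9)*(-3508053) = -48805262323901/3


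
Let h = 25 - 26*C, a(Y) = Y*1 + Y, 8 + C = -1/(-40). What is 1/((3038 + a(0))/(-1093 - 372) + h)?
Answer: 5860/1349419 ≈ 0.0043426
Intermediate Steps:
C = -319/40 (C = -8 - 1/(-40) = -8 - 1*(-1/40) = -8 + 1/40 = -319/40 ≈ -7.9750)
a(Y) = 2*Y (a(Y) = Y + Y = 2*Y)
h = 4647/20 (h = 25 - 26*(-319/40) = 25 + 4147/20 = 4647/20 ≈ 232.35)
1/((3038 + a(0))/(-1093 - 372) + h) = 1/((3038 + 2*0)/(-1093 - 372) + 4647/20) = 1/((3038 + 0)/(-1465) + 4647/20) = 1/(3038*(-1/1465) + 4647/20) = 1/(-3038/1465 + 4647/20) = 1/(1349419/5860) = 5860/1349419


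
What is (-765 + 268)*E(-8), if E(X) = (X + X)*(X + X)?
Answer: -127232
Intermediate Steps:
E(X) = 4*X**2 (E(X) = (2*X)*(2*X) = 4*X**2)
(-765 + 268)*E(-8) = (-765 + 268)*(4*(-8)**2) = -1988*64 = -497*256 = -127232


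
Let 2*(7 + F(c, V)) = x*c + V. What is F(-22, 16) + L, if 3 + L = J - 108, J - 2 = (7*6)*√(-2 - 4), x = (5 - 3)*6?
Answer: -240 + 42*I*√6 ≈ -240.0 + 102.88*I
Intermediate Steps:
x = 12 (x = 2*6 = 12)
F(c, V) = -7 + V/2 + 6*c (F(c, V) = -7 + (12*c + V)/2 = -7 + (V + 12*c)/2 = -7 + (V/2 + 6*c) = -7 + V/2 + 6*c)
J = 2 + 42*I*√6 (J = 2 + (7*6)*√(-2 - 4) = 2 + 42*√(-6) = 2 + 42*(I*√6) = 2 + 42*I*√6 ≈ 2.0 + 102.88*I)
L = -109 + 42*I*√6 (L = -3 + ((2 + 42*I*√6) - 108) = -3 + (-106 + 42*I*√6) = -109 + 42*I*√6 ≈ -109.0 + 102.88*I)
F(-22, 16) + L = (-7 + (½)*16 + 6*(-22)) + (-109 + 42*I*√6) = (-7 + 8 - 132) + (-109 + 42*I*√6) = -131 + (-109 + 42*I*√6) = -240 + 42*I*√6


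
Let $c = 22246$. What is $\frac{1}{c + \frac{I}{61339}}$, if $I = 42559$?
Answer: $\frac{61339}{1364589953} \approx 4.4951 \cdot 10^{-5}$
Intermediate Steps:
$\frac{1}{c + \frac{I}{61339}} = \frac{1}{22246 + \frac{42559}{61339}} = \frac{1}{\frac{1364589953}{61339}} = \frac{61339}{1364589953}$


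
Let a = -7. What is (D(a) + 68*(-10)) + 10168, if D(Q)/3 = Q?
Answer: 9467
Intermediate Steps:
D(Q) = 3*Q
(D(a) + 68*(-10)) + 10168 = (3*(-7) + 68*(-10)) + 10168 = (-21 - 680) + 10168 = -701 + 10168 = 9467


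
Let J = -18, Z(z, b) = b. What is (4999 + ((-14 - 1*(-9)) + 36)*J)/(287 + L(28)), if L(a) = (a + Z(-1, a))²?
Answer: 4441/3423 ≈ 1.2974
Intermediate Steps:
L(a) = 4*a² (L(a) = (a + a)² = (2*a)² = 4*a²)
(4999 + ((-14 - 1*(-9)) + 36)*J)/(287 + L(28)) = (4999 + ((-14 - 1*(-9)) + 36)*(-18))/(287 + 4*28²) = (4999 + ((-14 + 9) + 36)*(-18))/(287 + 4*784) = (4999 + (-5 + 36)*(-18))/(287 + 3136) = (4999 + 31*(-18))/3423 = (4999 - 558)*(1/3423) = 4441*(1/3423) = 4441/3423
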